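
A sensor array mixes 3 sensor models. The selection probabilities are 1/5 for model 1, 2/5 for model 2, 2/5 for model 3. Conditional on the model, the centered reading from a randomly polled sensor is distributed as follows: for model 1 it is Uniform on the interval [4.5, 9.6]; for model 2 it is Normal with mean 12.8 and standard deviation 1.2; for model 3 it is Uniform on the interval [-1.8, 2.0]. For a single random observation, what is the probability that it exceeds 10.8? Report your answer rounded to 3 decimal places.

0.381

Conditional on each model, P(X > 10.8): 1: 0; 2: 0.95221; 3: 0.
By total probability, P(X > 10.8) = 0.2·0 + 0.4·0.95221 + 0.4·0 = 0.380884.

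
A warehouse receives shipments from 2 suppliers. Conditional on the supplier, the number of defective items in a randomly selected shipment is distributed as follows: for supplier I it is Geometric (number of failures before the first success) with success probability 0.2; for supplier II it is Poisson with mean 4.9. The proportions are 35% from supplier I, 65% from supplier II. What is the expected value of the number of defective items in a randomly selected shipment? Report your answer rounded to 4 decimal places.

Component means — I: 4; II: 4.9.
E[X] = 0.35·4 + 0.65·4.9 = 4.585.

4.5850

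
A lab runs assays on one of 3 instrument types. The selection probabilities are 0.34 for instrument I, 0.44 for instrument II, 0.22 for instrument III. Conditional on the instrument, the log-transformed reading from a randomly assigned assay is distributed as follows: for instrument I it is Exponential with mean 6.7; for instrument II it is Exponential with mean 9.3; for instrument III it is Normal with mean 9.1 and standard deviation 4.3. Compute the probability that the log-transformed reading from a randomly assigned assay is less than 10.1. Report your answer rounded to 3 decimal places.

0.686

Conditional on each instrument, P(X < 10.1): I: 0.778529; II: 0.662443; III: 0.591948.
By total probability, P(X < 10.1) = 0.34·0.778529 + 0.44·0.662443 + 0.22·0.591948 = 0.686403.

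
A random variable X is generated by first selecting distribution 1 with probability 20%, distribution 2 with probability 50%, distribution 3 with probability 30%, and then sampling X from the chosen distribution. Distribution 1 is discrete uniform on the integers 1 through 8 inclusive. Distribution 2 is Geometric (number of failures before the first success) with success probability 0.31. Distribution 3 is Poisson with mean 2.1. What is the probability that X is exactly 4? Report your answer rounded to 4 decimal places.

Conditional on each component, P(X = 4): 1: 0.125; 2: 0.0702681; 3: 0.099231.
By total probability, P(X = 4) = 0.2·0.125 + 0.5·0.0702681 + 0.3·0.099231 = 0.0899033.

0.0899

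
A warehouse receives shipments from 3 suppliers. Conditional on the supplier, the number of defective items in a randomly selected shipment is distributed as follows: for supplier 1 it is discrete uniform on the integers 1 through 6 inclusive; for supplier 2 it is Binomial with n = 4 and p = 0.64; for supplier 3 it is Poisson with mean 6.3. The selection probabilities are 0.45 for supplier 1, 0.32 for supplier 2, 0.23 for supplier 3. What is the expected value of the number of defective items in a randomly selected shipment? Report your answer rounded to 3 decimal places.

3.843

Component means — 1: 3.5; 2: 2.56; 3: 6.3.
E[X] = 0.45·3.5 + 0.32·2.56 + 0.23·6.3 = 3.8432.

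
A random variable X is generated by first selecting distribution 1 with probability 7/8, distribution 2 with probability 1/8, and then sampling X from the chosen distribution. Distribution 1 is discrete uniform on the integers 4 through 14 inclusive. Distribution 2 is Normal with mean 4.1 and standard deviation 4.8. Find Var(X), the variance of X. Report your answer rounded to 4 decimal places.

Per component, 1: μ=9, E[X²]=91; 2: μ=4.1, E[X²]=39.85.
E[X] = 0.875·9 + 0.125·4.1 = 8.3875.
E[X²] = 0.875·91 + 0.125·39.85 = 84.6063.
Var(X) = E[X²] − (E[X])² = 84.6063 − 70.3502 = 14.2561.

14.2561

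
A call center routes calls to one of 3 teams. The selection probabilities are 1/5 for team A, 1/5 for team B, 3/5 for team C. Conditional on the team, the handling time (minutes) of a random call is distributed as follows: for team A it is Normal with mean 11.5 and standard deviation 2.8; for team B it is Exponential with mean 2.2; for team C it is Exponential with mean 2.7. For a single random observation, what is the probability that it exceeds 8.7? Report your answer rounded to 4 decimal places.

Conditional on each team, P(X > 8.7): A: 0.841345; B: 0.0191674; C: 0.0398664.
By total probability, P(X > 8.7) = 0.2·0.841345 + 0.2·0.0191674 + 0.6·0.0398664 = 0.196022.

0.1960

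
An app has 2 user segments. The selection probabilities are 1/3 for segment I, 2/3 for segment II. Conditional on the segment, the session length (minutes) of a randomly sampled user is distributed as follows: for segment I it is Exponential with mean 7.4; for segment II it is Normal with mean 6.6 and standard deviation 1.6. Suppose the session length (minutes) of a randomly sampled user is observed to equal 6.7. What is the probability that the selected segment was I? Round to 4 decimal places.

Likelihoods f(6.7 | ·): I: 0.0546457; II: 0.248852.
Posterior ∝ prior × likelihood. Numerator for I: 0.333333·0.0546457 = 0.0182152.
Normalizing constant: 0.333333·0.0546457 + 0.666667·0.248852 = 0.184117.
P(I | observation) = 0.0182152 / 0.184117 = 0.098933.

0.0989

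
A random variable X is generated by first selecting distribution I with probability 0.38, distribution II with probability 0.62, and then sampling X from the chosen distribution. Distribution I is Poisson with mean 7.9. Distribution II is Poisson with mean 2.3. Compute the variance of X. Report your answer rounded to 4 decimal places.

11.8164

Per component, I: μ=7.9, E[X²]=70.31; II: μ=2.3, E[X²]=7.59.
E[X] = 0.38·7.9 + 0.62·2.3 = 4.428.
E[X²] = 0.38·70.31 + 0.62·7.59 = 31.4236.
Var(X) = E[X²] − (E[X])² = 31.4236 − 19.6072 = 11.8164.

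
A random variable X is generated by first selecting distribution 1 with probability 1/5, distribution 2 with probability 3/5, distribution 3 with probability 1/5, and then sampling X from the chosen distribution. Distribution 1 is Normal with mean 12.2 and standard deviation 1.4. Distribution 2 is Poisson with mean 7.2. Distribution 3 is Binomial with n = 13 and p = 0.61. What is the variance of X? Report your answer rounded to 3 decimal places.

Per component, 1: μ=12.2, E[X²]=150.8; 2: μ=7.2, E[X²]=59.04; 3: μ=7.93, E[X²]=65.9776.
E[X] = 0.2·12.2 + 0.6·7.2 + 0.2·7.93 = 8.346.
E[X²] = 0.2·150.8 + 0.6·59.04 + 0.2·65.9776 = 78.7795.
Var(X) = E[X²] − (E[X])² = 78.7795 − 69.6557 = 9.1238.

9.124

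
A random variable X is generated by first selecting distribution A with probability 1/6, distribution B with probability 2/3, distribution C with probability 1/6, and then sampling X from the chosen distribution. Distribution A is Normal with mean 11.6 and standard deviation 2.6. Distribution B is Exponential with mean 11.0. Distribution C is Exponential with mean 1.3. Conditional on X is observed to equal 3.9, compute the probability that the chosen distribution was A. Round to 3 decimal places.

Likelihoods f(3.9 | ·): A: 0.00191162; B: 0.063772; C: 0.0382977.
Posterior ∝ prior × likelihood. Numerator for A: 0.166667·0.00191162 = 0.000318603.
Normalizing constant: 0.166667·0.00191162 + 0.666667·0.063772 + 0.166667·0.0382977 = 0.0492162.
P(A | observation) = 0.000318603 / 0.0492162 = 0.00647354.

0.006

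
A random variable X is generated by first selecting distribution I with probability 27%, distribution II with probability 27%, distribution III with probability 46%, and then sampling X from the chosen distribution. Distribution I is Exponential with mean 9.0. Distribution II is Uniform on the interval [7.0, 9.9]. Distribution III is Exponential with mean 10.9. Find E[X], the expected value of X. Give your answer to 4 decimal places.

9.7255

Component means — I: 9; II: 8.45; III: 10.9.
E[X] = 0.27·9 + 0.27·8.45 + 0.46·10.9 = 9.7255.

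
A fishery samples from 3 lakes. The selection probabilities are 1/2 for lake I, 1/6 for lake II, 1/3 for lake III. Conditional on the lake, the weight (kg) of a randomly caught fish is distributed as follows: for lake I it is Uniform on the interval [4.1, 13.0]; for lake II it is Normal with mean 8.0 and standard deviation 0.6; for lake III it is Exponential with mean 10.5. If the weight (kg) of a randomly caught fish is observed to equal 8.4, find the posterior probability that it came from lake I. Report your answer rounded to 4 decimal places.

0.3529

Likelihoods f(8.4 | ·): I: 0.11236; II: 0.532413; III: 0.0427932.
Posterior ∝ prior × likelihood. Numerator for I: 0.5·0.11236 = 0.0561798.
Normalizing constant: 0.5·0.11236 + 0.166667·0.532413 + 0.333333·0.0427932 = 0.15918.
P(I | observation) = 0.0561798 / 0.15918 = 0.352933.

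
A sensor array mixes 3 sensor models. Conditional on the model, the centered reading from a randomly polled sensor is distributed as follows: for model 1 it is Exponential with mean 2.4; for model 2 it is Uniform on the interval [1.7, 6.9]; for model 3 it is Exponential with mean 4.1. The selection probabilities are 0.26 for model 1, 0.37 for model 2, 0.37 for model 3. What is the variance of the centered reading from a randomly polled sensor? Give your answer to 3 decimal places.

Per component, 1: μ=2.4, E[X²]=11.52; 2: μ=4.3, E[X²]=20.7433; 3: μ=4.1, E[X²]=33.62.
E[X] = 0.26·2.4 + 0.37·4.3 + 0.37·4.1 = 3.732.
E[X²] = 0.26·11.52 + 0.37·20.7433 + 0.37·33.62 = 23.1096.
Var(X) = E[X²] − (E[X])² = 23.1096 − 13.9278 = 9.18181.

9.182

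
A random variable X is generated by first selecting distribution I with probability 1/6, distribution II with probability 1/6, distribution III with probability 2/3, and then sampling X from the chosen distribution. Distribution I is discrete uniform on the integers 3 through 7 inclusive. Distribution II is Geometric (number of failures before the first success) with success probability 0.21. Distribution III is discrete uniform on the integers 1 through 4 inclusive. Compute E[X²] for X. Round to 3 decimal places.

14.844

For each component E[X²] = Var + (mean)², giving I: 27; II: 32.0658; III: 7.5.
Overall E[X²] = 0.166667·27 + 0.166667·32.0658 + 0.666667·7.5 = 14.8443.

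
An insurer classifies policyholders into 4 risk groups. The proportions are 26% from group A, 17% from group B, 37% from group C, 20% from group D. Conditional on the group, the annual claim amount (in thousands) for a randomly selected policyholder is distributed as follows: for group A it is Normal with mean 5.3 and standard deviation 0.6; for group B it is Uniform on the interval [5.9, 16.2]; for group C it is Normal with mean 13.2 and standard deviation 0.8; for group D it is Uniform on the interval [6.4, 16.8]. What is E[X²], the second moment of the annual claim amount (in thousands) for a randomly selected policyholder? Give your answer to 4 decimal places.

123.0776

For each component E[X²] = Var + (mean)², giving A: 28.45; B: 130.943; C: 174.88; D: 143.573.
Overall E[X²] = 0.26·28.45 + 0.17·130.943 + 0.37·174.88 + 0.2·143.573 = 123.078.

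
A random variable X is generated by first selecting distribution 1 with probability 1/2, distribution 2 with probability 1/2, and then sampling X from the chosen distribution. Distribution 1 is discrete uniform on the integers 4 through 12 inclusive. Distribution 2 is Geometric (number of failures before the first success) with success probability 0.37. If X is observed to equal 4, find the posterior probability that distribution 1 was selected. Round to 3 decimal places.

Likelihoods P(X=4 | ·): 1: 0.111111; 2: 0.058286.
Posterior ∝ prior × likelihood. Numerator for 1: 0.5·0.111111 = 0.0555556.
Normalizing constant: 0.5·0.111111 + 0.5·0.058286 = 0.0846985.
P(1 | observation) = 0.0555556 / 0.0846985 = 0.655921.

0.656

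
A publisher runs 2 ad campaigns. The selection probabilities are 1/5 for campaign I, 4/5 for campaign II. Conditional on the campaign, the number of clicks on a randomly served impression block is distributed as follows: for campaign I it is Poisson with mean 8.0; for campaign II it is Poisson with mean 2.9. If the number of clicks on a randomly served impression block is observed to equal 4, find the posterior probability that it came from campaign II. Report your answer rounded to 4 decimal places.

Likelihoods P(X=4 | ·): I: 0.0572523; II: 0.162154.
Posterior ∝ prior × likelihood. Numerator for II: 0.8·0.162154 = 0.129723.
Normalizing constant: 0.2·0.0572523 + 0.8·0.162154 = 0.141173.
P(II | observation) = 0.129723 / 0.141173 = 0.918891.

0.9189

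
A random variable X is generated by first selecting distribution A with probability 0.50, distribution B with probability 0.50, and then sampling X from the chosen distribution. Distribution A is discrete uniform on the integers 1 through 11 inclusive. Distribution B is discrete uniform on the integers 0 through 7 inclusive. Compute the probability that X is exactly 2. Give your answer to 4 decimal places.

0.1080

Conditional on each component, P(X = 2): A: 0.0909091; B: 0.125.
By total probability, P(X = 2) = 0.5·0.0909091 + 0.5·0.125 = 0.107955.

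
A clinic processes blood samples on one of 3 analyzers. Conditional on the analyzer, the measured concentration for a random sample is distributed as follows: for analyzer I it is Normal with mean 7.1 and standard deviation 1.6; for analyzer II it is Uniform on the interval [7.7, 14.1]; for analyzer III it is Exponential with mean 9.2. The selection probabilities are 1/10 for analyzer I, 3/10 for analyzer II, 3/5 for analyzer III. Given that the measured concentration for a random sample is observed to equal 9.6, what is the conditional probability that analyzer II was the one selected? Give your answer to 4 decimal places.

0.6072

Likelihoods f(9.6 | ·): I: 0.0735606; II: 0.15625; III: 0.0382856.
Posterior ∝ prior × likelihood. Numerator for II: 0.3·0.15625 = 0.046875.
Normalizing constant: 0.1·0.0735606 + 0.3·0.15625 + 0.6·0.0382856 = 0.0772024.
P(II | observation) = 0.046875 / 0.0772024 = 0.60717.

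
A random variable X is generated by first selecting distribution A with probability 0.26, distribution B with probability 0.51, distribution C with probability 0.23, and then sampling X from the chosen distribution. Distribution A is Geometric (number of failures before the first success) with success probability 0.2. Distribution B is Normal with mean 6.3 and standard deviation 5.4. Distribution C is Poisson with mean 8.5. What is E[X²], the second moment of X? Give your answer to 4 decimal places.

For each component E[X²] = Var + (mean)², giving A: 36; B: 68.85; C: 80.75.
Overall E[X²] = 0.26·36 + 0.51·68.85 + 0.23·80.75 = 63.046.

63.0460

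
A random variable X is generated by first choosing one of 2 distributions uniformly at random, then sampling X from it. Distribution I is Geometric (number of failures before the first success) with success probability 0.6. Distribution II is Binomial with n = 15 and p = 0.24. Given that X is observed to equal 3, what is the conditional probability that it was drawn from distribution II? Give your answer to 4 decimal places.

Likelihoods P(X=3 | ·): I: 0.0384; II: 0.233565.
Posterior ∝ prior × likelihood. Numerator for II: 0.5·0.233565 = 0.116783.
Normalizing constant: 0.5·0.0384 + 0.5·0.233565 = 0.135983.
P(II | observation) = 0.116783 / 0.135983 = 0.858805.

0.8588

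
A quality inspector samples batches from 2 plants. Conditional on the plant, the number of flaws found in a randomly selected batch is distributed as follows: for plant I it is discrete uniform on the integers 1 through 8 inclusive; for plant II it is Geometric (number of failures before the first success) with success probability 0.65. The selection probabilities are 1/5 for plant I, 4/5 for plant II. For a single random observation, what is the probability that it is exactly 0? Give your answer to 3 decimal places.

Conditional on each plant, P(X = 0): I: 0; II: 0.65.
By total probability, P(X = 0) = 0.2·0 + 0.8·0.65 = 0.52.

0.520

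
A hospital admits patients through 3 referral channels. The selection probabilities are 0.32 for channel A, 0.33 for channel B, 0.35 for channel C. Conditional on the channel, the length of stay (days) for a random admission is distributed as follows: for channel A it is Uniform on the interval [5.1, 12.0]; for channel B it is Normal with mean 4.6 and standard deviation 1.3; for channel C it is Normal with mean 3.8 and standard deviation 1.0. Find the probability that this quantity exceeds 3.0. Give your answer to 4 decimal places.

0.8898

Conditional on each channel, P(X > 3.0): A: 1; B: 0.890795; C: 0.788145.
By total probability, P(X > 3.0) = 0.32·1 + 0.33·0.890795 + 0.35·0.788145 = 0.889813.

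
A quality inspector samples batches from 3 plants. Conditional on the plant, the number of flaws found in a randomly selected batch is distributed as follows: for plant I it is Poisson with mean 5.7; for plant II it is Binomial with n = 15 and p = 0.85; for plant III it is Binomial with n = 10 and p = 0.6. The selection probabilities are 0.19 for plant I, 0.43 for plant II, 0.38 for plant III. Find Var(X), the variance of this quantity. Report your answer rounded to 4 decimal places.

Per component, I: μ=5.7, E[X²]=38.19; II: μ=12.75, E[X²]=164.475; III: μ=6, E[X²]=38.4.
E[X] = 0.19·5.7 + 0.43·12.75 + 0.38·6 = 8.8455.
E[X²] = 0.19·38.19 + 0.43·164.475 + 0.38·38.4 = 92.5724.
Var(X) = E[X²] − (E[X])² = 92.5724 − 78.2429 = 14.3295.

14.3295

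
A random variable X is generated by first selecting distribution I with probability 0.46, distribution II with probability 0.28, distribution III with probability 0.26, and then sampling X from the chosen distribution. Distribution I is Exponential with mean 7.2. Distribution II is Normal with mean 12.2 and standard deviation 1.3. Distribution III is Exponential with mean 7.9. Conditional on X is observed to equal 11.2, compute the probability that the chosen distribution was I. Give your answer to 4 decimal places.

0.1579

Likelihoods f(11.2 | ·): I: 0.0293156; II: 0.228285; III: 0.0306665.
Posterior ∝ prior × likelihood. Numerator for I: 0.46·0.0293156 = 0.0134852.
Normalizing constant: 0.46·0.0293156 + 0.28·0.228285 + 0.26·0.0306665 = 0.0853782.
P(I | observation) = 0.0134852 / 0.0853782 = 0.157946.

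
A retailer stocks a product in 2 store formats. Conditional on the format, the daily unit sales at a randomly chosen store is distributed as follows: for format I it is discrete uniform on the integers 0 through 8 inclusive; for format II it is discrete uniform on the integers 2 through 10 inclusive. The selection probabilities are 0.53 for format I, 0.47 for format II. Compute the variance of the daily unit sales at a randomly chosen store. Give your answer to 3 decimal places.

Per component, I: μ=4, E[X²]=22.6667; II: μ=6, E[X²]=42.6667.
E[X] = 0.53·4 + 0.47·6 = 4.94.
E[X²] = 0.53·22.6667 + 0.47·42.6667 = 32.0667.
Var(X) = E[X²] − (E[X])² = 32.0667 − 24.4036 = 7.66307.

7.663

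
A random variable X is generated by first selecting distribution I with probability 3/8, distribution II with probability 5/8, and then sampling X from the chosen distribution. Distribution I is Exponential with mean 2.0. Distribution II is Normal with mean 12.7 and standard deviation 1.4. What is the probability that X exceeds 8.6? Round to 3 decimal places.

Conditional on each component, P(X > 8.6): I: 0.0135686; II: 0.998297.
By total probability, P(X > 8.6) = 0.375·0.0135686 + 0.625·0.998297 = 0.629024.

0.629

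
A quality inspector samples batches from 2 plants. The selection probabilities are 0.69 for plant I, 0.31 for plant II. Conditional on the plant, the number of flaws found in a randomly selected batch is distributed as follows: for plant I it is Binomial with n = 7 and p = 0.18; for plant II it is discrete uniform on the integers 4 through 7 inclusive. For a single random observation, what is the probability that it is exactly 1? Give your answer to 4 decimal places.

0.2643

Conditional on each plant, P(X = 1): I: 0.383048; II: 0.
By total probability, P(X = 1) = 0.69·0.383048 + 0.31·0 = 0.264303.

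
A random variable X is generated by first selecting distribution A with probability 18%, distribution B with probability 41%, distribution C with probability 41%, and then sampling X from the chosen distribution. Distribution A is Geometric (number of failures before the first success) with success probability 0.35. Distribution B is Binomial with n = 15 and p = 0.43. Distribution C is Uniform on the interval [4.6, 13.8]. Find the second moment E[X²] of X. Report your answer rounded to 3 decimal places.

For each component E[X²] = Var + (mean)², giving A: 8.7551; B: 45.279; C: 91.6933.
Overall E[X²] = 0.18·8.7551 + 0.41·45.279 + 0.41·91.6933 = 57.7346.

57.735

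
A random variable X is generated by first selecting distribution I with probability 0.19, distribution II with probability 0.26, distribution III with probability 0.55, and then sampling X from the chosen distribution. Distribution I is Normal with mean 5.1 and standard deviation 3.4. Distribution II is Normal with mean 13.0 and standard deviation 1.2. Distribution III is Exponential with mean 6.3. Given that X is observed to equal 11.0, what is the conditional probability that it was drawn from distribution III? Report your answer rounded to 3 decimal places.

Likelihoods f(11.0 | ·): I: 0.0260344; II: 0.0828976; III: 0.0276928.
Posterior ∝ prior × likelihood. Numerator for III: 0.55·0.0276928 = 0.0152311.
Normalizing constant: 0.19·0.0260344 + 0.26·0.0828976 + 0.55·0.0276928 = 0.041731.
P(III | observation) = 0.0152311 / 0.041731 = 0.364982.

0.365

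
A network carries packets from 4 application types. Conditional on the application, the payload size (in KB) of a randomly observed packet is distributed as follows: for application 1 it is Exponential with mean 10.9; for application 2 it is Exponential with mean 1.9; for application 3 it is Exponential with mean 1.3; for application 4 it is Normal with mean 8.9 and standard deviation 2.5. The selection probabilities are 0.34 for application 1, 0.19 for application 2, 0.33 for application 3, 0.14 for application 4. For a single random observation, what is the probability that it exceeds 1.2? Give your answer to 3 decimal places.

Conditional on each application, P(X > 1.2): 1: 0.895752; 2: 0.531752; 3: 0.397295; 4: 0.998965.
By total probability, P(X > 1.2) = 0.34·0.895752 + 0.19·0.531752 + 0.33·0.397295 + 0.14·0.998965 = 0.676551.

0.677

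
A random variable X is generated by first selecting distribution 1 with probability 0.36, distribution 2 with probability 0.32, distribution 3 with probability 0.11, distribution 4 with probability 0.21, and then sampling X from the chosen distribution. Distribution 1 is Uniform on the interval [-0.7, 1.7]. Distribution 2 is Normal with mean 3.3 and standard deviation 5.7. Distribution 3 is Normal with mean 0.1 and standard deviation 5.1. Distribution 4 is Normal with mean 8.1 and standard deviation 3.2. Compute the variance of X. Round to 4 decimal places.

24.2444

Per component, 1: μ=0.5, E[X²]=0.73; 2: μ=3.3, E[X²]=43.38; 3: μ=0.1, E[X²]=26.02; 4: μ=8.1, E[X²]=75.85.
E[X] = 0.36·0.5 + 0.32·3.3 + 0.11·0.1 + 0.21·8.1 = 2.948.
E[X²] = 0.36·0.73 + 0.32·43.38 + 0.11·26.02 + 0.21·75.85 = 32.9351.
Var(X) = E[X²] − (E[X])² = 32.9351 − 8.6907 = 24.2444.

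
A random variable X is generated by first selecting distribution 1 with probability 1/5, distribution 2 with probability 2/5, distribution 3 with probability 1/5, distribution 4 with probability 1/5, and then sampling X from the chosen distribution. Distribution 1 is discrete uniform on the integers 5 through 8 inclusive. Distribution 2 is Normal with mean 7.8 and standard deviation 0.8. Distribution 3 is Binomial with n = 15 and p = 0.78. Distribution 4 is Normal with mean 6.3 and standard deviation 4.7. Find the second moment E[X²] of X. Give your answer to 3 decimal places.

For each component E[X²] = Var + (mean)², giving 1: 43.5; 2: 61.48; 3: 139.464; 4: 61.78.
Overall E[X²] = 0.2·43.5 + 0.4·61.48 + 0.2·139.464 + 0.2·61.78 = 73.5408.

73.541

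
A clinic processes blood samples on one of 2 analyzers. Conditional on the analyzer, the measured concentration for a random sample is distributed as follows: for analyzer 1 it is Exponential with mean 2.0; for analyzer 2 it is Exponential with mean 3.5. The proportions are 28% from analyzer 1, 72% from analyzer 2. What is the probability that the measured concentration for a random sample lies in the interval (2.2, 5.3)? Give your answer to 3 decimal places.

0.299

Conditional on each analyzer, P(2.2 < X < 5.3): 1: 0.26222; 2: 0.313388.
By total probability, P(2.2 < X < 5.3) = 0.28·0.26222 + 0.72·0.313388 = 0.299061.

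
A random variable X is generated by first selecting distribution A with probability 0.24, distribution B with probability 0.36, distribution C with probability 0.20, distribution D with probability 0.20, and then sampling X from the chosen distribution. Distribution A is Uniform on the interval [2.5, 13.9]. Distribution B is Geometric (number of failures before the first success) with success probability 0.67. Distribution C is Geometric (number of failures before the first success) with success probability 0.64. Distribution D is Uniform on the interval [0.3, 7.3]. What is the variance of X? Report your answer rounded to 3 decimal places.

Per component, A: μ=8.2, E[X²]=78.07; B: μ=0.492537, E[X²]=0.977723; C: μ=0.5625, E[X²]=1.19531; D: μ=3.8, E[X²]=18.5233.
E[X] = 0.24·8.2 + 0.36·0.492537 + 0.2·0.5625 + 0.2·3.8 = 3.01781.
E[X²] = 0.24·78.07 + 0.36·0.977723 + 0.2·1.19531 + 0.2·18.5233 = 23.0325.
Var(X) = E[X²] − (E[X])² = 23.0325 − 9.1072 = 13.9253.

13.925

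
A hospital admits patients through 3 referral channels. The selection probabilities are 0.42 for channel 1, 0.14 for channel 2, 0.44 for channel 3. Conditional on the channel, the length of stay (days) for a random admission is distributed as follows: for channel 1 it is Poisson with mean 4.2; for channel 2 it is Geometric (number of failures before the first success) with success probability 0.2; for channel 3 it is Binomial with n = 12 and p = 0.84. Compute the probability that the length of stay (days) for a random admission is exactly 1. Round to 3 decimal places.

Conditional on each channel, P(X = 1): 1: 0.0629814; 2: 0.16; 3: 1.77329e-08.
By total probability, P(X = 1) = 0.42·0.0629814 + 0.14·0.16 + 0.44·1.77329e-08 = 0.0488522.

0.049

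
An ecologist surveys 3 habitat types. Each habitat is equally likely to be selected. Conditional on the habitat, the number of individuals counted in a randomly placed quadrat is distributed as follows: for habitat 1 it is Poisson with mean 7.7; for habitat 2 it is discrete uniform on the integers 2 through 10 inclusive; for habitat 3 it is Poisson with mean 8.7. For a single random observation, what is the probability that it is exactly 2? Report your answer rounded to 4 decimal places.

0.0436

Conditional on each habitat, P(X = 2): 1: 0.0134241; 2: 0.111111; 3: 0.00630444.
By total probability, P(X = 2) = 0.333333·0.0134241 + 0.333333·0.111111 + 0.333333·0.00630444 = 0.0436132.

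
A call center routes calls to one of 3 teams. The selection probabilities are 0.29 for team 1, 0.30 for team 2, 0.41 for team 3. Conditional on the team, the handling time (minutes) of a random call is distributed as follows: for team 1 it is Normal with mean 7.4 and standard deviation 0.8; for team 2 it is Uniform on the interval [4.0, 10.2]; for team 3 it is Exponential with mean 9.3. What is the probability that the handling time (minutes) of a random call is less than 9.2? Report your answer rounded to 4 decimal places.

Conditional on each team, P(X < 9.2): 1: 0.987776; 2: 0.83871; 3: 0.628144.
By total probability, P(X < 9.2) = 0.29·0.987776 + 0.3·0.83871 + 0.41·0.628144 = 0.795607.

0.7956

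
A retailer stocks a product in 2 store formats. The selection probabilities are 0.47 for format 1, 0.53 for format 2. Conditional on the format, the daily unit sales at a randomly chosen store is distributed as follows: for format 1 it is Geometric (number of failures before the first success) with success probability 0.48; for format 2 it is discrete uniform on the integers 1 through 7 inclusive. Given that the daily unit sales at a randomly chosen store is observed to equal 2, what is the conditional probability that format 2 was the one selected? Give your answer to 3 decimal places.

0.554

Likelihoods P(X=2 | ·): 1: 0.129792; 2: 0.142857.
Posterior ∝ prior × likelihood. Numerator for 2: 0.53·0.142857 = 0.0757143.
Normalizing constant: 0.47·0.129792 + 0.53·0.142857 = 0.136717.
P(2 | observation) = 0.0757143 / 0.136717 = 0.553805.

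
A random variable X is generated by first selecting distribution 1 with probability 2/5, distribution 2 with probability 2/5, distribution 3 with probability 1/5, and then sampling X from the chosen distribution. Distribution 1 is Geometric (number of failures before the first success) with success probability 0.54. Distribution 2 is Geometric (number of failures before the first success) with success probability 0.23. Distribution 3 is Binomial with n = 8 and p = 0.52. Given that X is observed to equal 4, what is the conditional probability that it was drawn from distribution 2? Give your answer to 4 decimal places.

Likelihoods P(X=4 | ·): 1: 0.0241783; 2: 0.080852; 3: 0.271692.
Posterior ∝ prior × likelihood. Numerator for 2: 0.4·0.080852 = 0.0323408.
Normalizing constant: 0.4·0.0241783 + 0.4·0.080852 + 0.2·0.271692 = 0.0963504.
P(2 | observation) = 0.0323408 / 0.0963504 = 0.335658.

0.3357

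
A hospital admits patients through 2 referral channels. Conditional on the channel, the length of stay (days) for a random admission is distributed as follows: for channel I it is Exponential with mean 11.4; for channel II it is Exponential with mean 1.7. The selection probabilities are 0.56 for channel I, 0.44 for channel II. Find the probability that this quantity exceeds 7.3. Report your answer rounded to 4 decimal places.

0.3012

Conditional on each channel, P(X > 7.3): I: 0.527107; II: 0.0136486.
By total probability, P(X > 7.3) = 0.56·0.527107 + 0.44·0.0136486 = 0.301186.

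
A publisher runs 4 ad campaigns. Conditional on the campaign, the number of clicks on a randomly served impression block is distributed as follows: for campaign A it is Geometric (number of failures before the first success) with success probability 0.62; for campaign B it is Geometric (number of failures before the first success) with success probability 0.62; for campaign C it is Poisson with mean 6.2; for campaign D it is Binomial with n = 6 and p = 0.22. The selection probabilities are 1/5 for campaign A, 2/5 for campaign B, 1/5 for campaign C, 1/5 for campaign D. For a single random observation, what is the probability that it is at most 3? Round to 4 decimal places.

Conditional on each campaign, P(X ≤ 3): A: 0.979149; B: 0.979149; C: 0.134229; D: 0.976097.
By total probability, P(X ≤ 3) = 0.2·0.979149 + 0.4·0.979149 + 0.2·0.134229 + 0.2·0.976097 = 0.809554.

0.8096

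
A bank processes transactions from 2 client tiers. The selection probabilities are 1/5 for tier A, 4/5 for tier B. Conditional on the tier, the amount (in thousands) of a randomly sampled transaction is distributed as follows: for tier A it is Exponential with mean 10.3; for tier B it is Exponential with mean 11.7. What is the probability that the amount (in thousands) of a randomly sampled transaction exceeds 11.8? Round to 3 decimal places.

Conditional on each tier, P(X > 11.8): A: 0.318023; B: 0.364749.
By total probability, P(X > 11.8) = 0.2·0.318023 + 0.8·0.364749 = 0.355403.

0.355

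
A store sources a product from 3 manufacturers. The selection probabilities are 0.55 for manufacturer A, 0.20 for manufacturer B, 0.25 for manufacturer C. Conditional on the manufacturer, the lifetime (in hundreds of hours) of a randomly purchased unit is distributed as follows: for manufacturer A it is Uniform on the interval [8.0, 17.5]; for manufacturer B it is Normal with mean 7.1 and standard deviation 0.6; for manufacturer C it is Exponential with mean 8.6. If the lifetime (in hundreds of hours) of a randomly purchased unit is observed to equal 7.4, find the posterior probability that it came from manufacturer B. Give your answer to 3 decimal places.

0.905

Likelihoods f(7.4 | ·): A: 0; B: 0.586776; C: 0.049182.
Posterior ∝ prior × likelihood. Numerator for B: 0.2·0.586776 = 0.117355.
Normalizing constant: 0.55·0 + 0.2·0.586776 + 0.25·0.049182 = 0.129651.
P(B | observation) = 0.117355 / 0.129651 = 0.905164.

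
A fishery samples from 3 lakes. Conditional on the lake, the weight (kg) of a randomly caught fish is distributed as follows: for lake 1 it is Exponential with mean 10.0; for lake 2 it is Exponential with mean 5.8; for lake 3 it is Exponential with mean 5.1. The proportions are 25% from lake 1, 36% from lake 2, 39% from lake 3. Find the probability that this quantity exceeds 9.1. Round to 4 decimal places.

0.2411

Conditional on each lake, P(X > 9.1): 1: 0.402524; 2: 0.208261; 3: 0.167912.
By total probability, P(X > 9.1) = 0.25·0.402524 + 0.36·0.208261 + 0.39·0.167912 = 0.241091.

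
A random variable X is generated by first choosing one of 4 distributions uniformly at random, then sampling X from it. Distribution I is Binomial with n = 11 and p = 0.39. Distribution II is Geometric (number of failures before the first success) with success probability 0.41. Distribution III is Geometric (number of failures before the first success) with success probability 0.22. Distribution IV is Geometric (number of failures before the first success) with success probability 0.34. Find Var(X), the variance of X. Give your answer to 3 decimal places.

8.329

Per component, I: μ=4.29, E[X²]=21.021; II: μ=1.43902, E[X²]=5.58061; III: μ=3.54545, E[X²]=28.686; IV: μ=1.94118, E[X²]=9.47751.
E[X] = 0.25·4.29 + 0.25·1.43902 + 0.25·3.54545 + 0.25·1.94118 = 2.80391.
E[X²] = 0.25·21.021 + 0.25·5.58061 + 0.25·28.686 + 0.25·9.47751 = 16.1913.
Var(X) = E[X²] − (E[X])² = 16.1913 − 7.86193 = 8.32933.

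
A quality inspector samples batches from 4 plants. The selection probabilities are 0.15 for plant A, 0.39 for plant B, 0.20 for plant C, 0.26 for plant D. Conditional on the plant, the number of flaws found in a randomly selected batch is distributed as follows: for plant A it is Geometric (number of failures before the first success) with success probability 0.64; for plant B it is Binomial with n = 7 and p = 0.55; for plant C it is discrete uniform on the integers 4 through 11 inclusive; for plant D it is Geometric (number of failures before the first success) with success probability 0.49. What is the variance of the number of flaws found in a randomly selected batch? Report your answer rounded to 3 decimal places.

Per component, A: μ=0.5625, E[X²]=1.19531; B: μ=3.85, E[X²]=16.555; C: μ=7.5, E[X²]=61.5; D: μ=1.04082, E[X²]=3.20741.
E[X] = 0.15·0.5625 + 0.39·3.85 + 0.2·7.5 + 0.26·1.04082 = 3.35649.
E[X²] = 0.15·1.19531 + 0.39·16.555 + 0.2·61.5 + 0.26·3.20741 = 19.7697.
Var(X) = E[X²] − (E[X])² = 19.7697 − 11.266 = 8.50367.

8.504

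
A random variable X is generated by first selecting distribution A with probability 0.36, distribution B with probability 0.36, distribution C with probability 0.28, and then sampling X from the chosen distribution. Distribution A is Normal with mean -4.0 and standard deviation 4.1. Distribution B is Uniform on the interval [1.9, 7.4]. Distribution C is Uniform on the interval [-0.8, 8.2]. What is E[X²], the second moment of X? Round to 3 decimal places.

For each component E[X²] = Var + (mean)², giving A: 32.81; B: 24.1433; C: 20.44.
Overall E[X²] = 0.36·32.81 + 0.36·24.1433 + 0.28·20.44 = 26.2264.

26.226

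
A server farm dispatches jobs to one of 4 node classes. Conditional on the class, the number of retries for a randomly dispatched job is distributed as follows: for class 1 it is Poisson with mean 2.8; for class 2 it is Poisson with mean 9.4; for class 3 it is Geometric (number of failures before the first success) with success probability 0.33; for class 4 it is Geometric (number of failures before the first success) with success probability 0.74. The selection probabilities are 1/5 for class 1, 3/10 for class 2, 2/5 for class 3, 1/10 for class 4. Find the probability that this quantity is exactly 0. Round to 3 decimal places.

0.218

Conditional on each class, P(X = 0): 1: 0.0608101; 2: 8.27241e-05; 3: 0.33; 4: 0.74.
By total probability, P(X = 0) = 0.2·0.0608101 + 0.3·8.27241e-05 + 0.4·0.33 + 0.1·0.74 = 0.218187.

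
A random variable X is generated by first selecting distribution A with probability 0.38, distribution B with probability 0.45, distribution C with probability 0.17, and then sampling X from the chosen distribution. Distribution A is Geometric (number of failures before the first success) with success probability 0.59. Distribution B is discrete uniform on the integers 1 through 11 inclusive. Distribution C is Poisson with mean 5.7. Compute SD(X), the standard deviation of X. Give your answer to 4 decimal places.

3.5149

Per component, A: μ=0.694915, E[X²]=1.66073; B: μ=6, E[X²]=46; C: μ=5.7, E[X²]=38.19.
E[X] = 0.38·0.694915 + 0.45·6 + 0.17·5.7 = 3.93307.
E[X²] = 0.38·1.66073 + 0.45·46 + 0.17·38.19 = 27.8234.
Var(X) = E[X²] − (E[X])² = 27.8234 − 15.469 = 12.3544.
SD(X) = √12.3544 = 3.51488.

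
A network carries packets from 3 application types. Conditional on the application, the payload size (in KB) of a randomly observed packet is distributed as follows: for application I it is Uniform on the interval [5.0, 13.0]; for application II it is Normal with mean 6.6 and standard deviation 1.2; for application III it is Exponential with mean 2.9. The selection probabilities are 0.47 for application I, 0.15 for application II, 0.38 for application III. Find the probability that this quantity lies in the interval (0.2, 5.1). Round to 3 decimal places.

0.311

Conditional on each application, P(0.2 < X < 5.1): I: 0.0125; II: 0.10565; III: 0.761077.
By total probability, P(0.2 < X < 5.1) = 0.47·0.0125 + 0.15·0.10565 + 0.38·0.761077 = 0.310932.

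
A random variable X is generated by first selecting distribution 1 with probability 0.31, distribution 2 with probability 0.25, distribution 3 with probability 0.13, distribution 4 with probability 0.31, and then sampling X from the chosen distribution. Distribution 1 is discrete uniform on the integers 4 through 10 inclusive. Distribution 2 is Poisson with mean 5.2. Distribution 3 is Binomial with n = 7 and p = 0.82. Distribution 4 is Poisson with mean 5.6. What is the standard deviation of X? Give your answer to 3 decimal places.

Per component, 1: μ=7, E[X²]=53; 2: μ=5.2, E[X²]=32.24; 3: μ=5.74, E[X²]=33.9808; 4: μ=5.6, E[X²]=36.96.
E[X] = 0.31·7 + 0.25·5.2 + 0.13·5.74 + 0.31·5.6 = 5.9522.
E[X²] = 0.31·53 + 0.25·32.24 + 0.13·33.9808 + 0.31·36.96 = 40.3651.
Var(X) = E[X²] − (E[X])² = 40.3651 − 35.4287 = 4.93642.
SD(X) = √4.93642 = 2.22181.

2.222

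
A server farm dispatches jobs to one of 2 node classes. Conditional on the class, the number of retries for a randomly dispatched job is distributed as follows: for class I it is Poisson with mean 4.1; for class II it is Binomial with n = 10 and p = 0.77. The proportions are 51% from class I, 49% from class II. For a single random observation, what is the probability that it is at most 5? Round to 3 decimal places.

Conditional on each class, P(X ≤ 5): I: 0.769312; II: 0.0569196.
By total probability, P(X ≤ 5) = 0.51·0.769312 + 0.49·0.0569196 = 0.42024.

0.420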